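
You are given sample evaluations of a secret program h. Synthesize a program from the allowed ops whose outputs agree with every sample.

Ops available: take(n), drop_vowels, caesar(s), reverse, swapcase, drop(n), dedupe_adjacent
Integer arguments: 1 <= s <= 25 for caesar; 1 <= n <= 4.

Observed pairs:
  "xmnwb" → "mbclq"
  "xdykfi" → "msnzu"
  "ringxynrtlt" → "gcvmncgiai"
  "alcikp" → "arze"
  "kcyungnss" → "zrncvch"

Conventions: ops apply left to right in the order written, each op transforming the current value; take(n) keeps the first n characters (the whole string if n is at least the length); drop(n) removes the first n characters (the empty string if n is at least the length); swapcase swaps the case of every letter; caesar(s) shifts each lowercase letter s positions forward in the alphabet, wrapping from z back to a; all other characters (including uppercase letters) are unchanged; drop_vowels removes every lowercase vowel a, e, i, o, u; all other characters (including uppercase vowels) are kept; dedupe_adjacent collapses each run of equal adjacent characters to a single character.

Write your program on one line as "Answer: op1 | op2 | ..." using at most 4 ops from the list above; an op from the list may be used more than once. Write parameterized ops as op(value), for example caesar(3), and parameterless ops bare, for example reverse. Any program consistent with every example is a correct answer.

drop_vowels | caesar(15) | dedupe_adjacent

Check, running the answer program on each example:
  "xmnwb" -> "xmnwb" -> "mbclq" -> "mbclq"
  "xdykfi" -> "xdykf" -> "msnzu" -> "msnzu"
  "ringxynrtlt" -> "rngxynrtlt" -> "gcvmncgiai" -> "gcvmncgiai"
  "alcikp" -> "lckp" -> "arze" -> "arze"
  "kcyungnss" -> "kcyngnss" -> "zrncvchh" -> "zrncvch"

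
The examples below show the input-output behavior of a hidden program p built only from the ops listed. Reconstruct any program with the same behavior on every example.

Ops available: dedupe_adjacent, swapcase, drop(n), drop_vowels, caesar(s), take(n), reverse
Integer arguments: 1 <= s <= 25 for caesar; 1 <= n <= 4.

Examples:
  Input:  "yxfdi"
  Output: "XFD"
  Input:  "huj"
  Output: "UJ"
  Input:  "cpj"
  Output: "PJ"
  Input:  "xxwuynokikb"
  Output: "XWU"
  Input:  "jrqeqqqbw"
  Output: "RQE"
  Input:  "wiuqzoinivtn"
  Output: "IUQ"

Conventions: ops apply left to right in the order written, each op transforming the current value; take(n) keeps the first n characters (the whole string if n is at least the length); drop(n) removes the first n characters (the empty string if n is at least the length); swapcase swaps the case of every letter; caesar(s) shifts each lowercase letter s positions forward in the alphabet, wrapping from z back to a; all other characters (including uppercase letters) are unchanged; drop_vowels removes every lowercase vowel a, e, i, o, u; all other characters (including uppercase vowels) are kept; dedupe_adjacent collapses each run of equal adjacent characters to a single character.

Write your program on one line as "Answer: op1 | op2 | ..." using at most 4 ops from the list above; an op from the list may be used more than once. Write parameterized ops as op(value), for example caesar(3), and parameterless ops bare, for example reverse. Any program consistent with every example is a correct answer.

drop(1) | take(3) | swapcase

Check, running the answer program on each example:
  "yxfdi" -> "xfdi" -> "xfd" -> "XFD"
  "huj" -> "uj" -> "uj" -> "UJ"
  "cpj" -> "pj" -> "pj" -> "PJ"
  "xxwuynokikb" -> "xwuynokikb" -> "xwu" -> "XWU"
  "jrqeqqqbw" -> "rqeqqqbw" -> "rqe" -> "RQE"
  "wiuqzoinivtn" -> "iuqzoinivtn" -> "iuq" -> "IUQ"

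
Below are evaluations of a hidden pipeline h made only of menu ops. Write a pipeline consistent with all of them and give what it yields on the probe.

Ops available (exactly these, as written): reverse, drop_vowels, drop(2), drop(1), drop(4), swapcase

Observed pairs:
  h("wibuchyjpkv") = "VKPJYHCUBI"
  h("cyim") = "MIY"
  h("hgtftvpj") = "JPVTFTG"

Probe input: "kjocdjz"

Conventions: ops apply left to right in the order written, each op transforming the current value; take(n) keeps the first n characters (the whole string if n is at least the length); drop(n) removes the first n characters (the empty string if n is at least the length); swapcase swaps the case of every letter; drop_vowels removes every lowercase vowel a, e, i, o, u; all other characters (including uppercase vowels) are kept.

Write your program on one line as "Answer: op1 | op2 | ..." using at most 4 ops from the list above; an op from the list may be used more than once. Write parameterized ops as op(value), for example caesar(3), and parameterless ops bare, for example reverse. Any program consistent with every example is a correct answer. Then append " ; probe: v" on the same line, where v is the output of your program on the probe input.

swapcase | drop(1) | reverse ; probe: "ZJDCOJ"

Check, running the answer program on each example:
  "wibuchyjpkv" -> "WIBUCHYJPKV" -> "IBUCHYJPKV" -> "VKPJYHCUBI"
  "cyim" -> "CYIM" -> "YIM" -> "MIY"
  "hgtftvpj" -> "HGTFTVPJ" -> "GTFTVPJ" -> "JPVTFTG"
  probe: "kjocdjz" -> "KJOCDJZ" -> "JOCDJZ" -> "ZJDCOJ"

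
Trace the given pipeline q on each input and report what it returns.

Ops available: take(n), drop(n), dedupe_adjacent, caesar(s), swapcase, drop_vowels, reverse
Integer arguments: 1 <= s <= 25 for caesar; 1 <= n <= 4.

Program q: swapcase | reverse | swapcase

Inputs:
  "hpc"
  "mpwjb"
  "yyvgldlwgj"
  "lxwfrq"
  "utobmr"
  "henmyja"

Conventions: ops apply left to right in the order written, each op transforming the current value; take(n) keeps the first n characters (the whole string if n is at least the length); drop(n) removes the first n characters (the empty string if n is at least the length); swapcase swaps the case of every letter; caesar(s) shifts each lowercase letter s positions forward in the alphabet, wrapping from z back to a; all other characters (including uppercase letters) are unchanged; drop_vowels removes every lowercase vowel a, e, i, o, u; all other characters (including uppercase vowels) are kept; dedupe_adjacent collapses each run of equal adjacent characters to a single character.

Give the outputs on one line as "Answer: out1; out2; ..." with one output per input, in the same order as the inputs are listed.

Execution, op by op:
  "hpc" -> "HPC" -> "CPH" -> "cph"
  "mpwjb" -> "MPWJB" -> "BJWPM" -> "bjwpm"
  "yyvgldlwgj" -> "YYVGLDLWGJ" -> "JGWLDLGVYY" -> "jgwldlgvyy"
  "lxwfrq" -> "LXWFRQ" -> "QRFWXL" -> "qrfwxl"
  "utobmr" -> "UTOBMR" -> "RMBOTU" -> "rmbotu"
  "henmyja" -> "HENMYJA" -> "AJYMNEH" -> "ajymneh"

"cph"; "bjwpm"; "jgwldlgvyy"; "qrfwxl"; "rmbotu"; "ajymneh"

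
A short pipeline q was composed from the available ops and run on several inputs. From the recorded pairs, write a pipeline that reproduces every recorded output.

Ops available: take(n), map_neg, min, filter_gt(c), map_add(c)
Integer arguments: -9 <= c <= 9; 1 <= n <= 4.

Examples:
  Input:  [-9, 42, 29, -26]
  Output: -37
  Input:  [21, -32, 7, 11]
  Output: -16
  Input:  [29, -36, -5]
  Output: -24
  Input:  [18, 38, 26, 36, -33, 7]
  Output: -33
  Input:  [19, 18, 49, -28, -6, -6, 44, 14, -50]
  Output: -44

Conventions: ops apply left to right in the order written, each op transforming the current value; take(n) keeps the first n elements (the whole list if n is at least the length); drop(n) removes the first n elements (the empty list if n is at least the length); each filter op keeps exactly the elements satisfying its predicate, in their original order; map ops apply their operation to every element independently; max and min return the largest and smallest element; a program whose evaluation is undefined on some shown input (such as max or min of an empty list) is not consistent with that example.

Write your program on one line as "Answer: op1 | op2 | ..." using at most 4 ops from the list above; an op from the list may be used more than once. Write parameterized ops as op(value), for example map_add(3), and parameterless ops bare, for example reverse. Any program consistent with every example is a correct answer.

take(4) | map_neg | map_add(5) | min

Check, running the answer program on each example:
  [-9, 42, 29, -26] -> [-9, 42, 29, -26] -> [9, -42, -29, 26] -> [14, -37, -24, 31] -> -37
  [21, -32, 7, 11] -> [21, -32, 7, 11] -> [-21, 32, -7, -11] -> [-16, 37, -2, -6] -> -16
  [29, -36, -5] -> [29, -36, -5] -> [-29, 36, 5] -> [-24, 41, 10] -> -24
  [18, 38, 26, 36, -33, 7] -> [18, 38, 26, 36] -> [-18, -38, -26, -36] -> [-13, -33, -21, -31] -> -33
  [19, 18, 49, -28, -6, -6, 44, 14, -50] -> [19, 18, 49, -28] -> [-19, -18, -49, 28] -> [-14, -13, -44, 33] -> -44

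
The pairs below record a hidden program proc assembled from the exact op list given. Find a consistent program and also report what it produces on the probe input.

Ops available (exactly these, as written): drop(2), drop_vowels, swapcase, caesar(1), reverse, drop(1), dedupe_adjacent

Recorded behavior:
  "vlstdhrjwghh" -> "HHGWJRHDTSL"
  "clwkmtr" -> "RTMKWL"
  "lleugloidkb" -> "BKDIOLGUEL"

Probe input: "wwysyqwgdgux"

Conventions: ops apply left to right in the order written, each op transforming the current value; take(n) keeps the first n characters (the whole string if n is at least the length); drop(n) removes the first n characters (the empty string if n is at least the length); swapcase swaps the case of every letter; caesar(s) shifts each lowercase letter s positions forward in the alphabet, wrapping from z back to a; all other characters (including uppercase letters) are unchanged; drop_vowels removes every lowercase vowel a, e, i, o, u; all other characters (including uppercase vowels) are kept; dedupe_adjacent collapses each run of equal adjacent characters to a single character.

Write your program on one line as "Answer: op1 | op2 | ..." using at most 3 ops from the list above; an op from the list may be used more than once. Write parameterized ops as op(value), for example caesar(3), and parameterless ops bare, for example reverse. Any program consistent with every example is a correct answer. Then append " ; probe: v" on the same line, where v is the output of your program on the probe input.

swapcase | drop(1) | reverse ; probe: "XUGDGWQYSYW"

Check, running the answer program on each example:
  "vlstdhrjwghh" -> "VLSTDHRJWGHH" -> "LSTDHRJWGHH" -> "HHGWJRHDTSL"
  "clwkmtr" -> "CLWKMTR" -> "LWKMTR" -> "RTMKWL"
  "lleugloidkb" -> "LLEUGLOIDKB" -> "LEUGLOIDKB" -> "BKDIOLGUEL"
  probe: "wwysyqwgdgux" -> "WWYSYQWGDGUX" -> "WYSYQWGDGUX" -> "XUGDGWQYSYW"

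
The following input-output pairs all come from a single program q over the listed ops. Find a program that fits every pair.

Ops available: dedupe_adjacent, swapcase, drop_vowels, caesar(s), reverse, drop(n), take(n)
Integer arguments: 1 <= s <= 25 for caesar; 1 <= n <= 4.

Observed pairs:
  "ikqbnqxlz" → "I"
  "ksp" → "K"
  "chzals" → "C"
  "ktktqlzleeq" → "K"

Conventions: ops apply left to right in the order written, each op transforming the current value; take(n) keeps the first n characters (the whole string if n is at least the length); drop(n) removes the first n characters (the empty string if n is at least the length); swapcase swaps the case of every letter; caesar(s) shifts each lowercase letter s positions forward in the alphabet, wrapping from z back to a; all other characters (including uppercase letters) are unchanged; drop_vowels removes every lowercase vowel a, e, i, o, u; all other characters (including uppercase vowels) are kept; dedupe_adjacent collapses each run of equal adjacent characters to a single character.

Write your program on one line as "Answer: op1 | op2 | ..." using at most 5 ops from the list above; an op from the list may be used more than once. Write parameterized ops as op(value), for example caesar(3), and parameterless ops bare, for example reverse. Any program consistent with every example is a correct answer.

take(3) | reverse | swapcase | drop(2)

Check, running the answer program on each example:
  "ikqbnqxlz" -> "ikq" -> "qki" -> "QKI" -> "I"
  "ksp" -> "ksp" -> "psk" -> "PSK" -> "K"
  "chzals" -> "chz" -> "zhc" -> "ZHC" -> "C"
  "ktktqlzleeq" -> "ktk" -> "ktk" -> "KTK" -> "K"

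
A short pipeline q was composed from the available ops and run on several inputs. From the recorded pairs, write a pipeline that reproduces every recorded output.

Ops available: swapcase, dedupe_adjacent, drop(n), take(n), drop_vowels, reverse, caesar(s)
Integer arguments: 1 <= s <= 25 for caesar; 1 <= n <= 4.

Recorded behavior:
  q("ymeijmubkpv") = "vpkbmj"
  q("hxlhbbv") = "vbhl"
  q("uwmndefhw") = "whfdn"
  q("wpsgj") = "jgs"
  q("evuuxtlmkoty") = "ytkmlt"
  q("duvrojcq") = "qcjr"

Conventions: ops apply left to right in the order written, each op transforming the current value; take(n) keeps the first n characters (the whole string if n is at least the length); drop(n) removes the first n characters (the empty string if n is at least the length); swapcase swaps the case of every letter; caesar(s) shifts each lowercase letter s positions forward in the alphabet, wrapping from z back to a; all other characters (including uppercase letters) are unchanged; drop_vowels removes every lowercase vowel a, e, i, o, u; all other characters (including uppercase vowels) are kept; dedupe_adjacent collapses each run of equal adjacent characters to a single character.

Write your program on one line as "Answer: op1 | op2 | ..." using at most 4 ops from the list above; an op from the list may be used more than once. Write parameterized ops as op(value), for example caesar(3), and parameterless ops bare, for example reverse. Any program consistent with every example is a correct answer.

drop_vowels | drop(2) | reverse | dedupe_adjacent

Check, running the answer program on each example:
  "ymeijmubkpv" -> "ymjmbkpv" -> "jmbkpv" -> "vpkbmj" -> "vpkbmj"
  "hxlhbbv" -> "hxlhbbv" -> "lhbbv" -> "vbbhl" -> "vbhl"
  "uwmndefhw" -> "wmndfhw" -> "ndfhw" -> "whfdn" -> "whfdn"
  "wpsgj" -> "wpsgj" -> "sgj" -> "jgs" -> "jgs"
  "evuuxtlmkoty" -> "vxtlmkty" -> "tlmkty" -> "ytkmlt" -> "ytkmlt"
  "duvrojcq" -> "dvrjcq" -> "rjcq" -> "qcjr" -> "qcjr"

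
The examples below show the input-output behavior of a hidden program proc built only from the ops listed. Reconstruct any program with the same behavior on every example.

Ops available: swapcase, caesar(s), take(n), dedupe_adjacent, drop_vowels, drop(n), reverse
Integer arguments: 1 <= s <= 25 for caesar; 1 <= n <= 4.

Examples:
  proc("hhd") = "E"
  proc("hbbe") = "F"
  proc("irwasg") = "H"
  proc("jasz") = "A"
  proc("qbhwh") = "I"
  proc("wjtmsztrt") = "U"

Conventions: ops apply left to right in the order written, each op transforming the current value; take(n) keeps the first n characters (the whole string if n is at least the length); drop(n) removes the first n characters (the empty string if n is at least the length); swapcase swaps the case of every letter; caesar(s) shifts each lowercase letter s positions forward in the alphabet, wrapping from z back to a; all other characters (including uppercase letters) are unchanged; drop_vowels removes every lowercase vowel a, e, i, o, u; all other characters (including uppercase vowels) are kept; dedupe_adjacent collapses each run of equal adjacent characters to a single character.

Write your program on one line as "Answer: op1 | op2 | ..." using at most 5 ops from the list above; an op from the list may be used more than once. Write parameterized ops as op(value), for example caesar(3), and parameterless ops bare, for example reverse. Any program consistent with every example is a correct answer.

reverse | take(2) | take(1) | caesar(1) | swapcase

Check, running the answer program on each example:
  "hhd" -> "dhh" -> "dh" -> "d" -> "e" -> "E"
  "hbbe" -> "ebbh" -> "eb" -> "e" -> "f" -> "F"
  "irwasg" -> "gsawri" -> "gs" -> "g" -> "h" -> "H"
  "jasz" -> "zsaj" -> "zs" -> "z" -> "a" -> "A"
  "qbhwh" -> "hwhbq" -> "hw" -> "h" -> "i" -> "I"
  "wjtmsztrt" -> "trtzsmtjw" -> "tr" -> "t" -> "u" -> "U"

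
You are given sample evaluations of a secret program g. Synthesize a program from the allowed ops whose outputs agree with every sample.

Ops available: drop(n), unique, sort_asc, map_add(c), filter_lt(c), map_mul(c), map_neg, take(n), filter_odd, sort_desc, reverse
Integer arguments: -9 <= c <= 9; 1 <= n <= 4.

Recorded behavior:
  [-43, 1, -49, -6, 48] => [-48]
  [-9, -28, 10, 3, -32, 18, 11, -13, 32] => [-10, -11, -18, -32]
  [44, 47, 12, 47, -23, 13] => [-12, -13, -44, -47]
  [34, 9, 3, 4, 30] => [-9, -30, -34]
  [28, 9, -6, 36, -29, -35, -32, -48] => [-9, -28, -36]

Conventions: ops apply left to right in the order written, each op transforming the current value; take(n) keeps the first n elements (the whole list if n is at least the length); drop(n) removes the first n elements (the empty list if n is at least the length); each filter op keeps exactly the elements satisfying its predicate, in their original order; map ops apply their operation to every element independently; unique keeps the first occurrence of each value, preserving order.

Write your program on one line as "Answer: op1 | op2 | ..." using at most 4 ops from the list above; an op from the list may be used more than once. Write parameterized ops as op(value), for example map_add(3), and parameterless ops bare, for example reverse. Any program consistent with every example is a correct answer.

sort_asc | unique | map_neg | filter_lt(-8)

Check, running the answer program on each example:
  [-43, 1, -49, -6, 48] -> [-49, -43, -6, 1, 48] -> [-49, -43, -6, 1, 48] -> [49, 43, 6, -1, -48] -> [-48]
  [-9, -28, 10, 3, -32, 18, 11, -13, 32] -> [-32, -28, -13, -9, 3, 10, 11, 18, 32] -> [-32, -28, -13, -9, 3, 10, 11, 18, 32] -> [32, 28, 13, 9, -3, -10, -11, -18, -32] -> [-10, -11, -18, -32]
  [44, 47, 12, 47, -23, 13] -> [-23, 12, 13, 44, 47, 47] -> [-23, 12, 13, 44, 47] -> [23, -12, -13, -44, -47] -> [-12, -13, -44, -47]
  [34, 9, 3, 4, 30] -> [3, 4, 9, 30, 34] -> [3, 4, 9, 30, 34] -> [-3, -4, -9, -30, -34] -> [-9, -30, -34]
  [28, 9, -6, 36, -29, -35, -32, -48] -> [-48, -35, -32, -29, -6, 9, 28, 36] -> [-48, -35, -32, -29, -6, 9, 28, 36] -> [48, 35, 32, 29, 6, -9, -28, -36] -> [-9, -28, -36]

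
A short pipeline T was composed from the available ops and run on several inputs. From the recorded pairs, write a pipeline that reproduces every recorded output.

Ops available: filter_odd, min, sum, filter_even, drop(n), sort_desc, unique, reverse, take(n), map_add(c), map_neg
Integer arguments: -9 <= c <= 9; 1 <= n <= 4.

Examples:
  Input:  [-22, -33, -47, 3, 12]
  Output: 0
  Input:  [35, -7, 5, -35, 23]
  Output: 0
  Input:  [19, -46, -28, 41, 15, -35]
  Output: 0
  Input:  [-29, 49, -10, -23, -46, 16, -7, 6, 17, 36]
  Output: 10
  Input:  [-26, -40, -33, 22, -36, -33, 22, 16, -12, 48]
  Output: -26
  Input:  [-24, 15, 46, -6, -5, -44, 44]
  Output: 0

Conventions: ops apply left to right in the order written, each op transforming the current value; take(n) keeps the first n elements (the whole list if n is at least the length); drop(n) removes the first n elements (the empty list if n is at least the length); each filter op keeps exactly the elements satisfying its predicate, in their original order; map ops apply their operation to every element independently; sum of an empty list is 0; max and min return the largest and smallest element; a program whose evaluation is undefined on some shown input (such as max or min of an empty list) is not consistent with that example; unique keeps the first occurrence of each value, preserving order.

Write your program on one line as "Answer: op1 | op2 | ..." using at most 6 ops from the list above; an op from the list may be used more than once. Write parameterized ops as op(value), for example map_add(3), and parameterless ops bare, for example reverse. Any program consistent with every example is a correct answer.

reverse | drop(3) | unique | drop(4) | reverse | sum

Check, running the answer program on each example:
  [-22, -33, -47, 3, 12] -> [12, 3, -47, -33, -22] -> [-33, -22] -> [-33, -22] -> [] -> [] -> 0
  [35, -7, 5, -35, 23] -> [23, -35, 5, -7, 35] -> [-7, 35] -> [-7, 35] -> [] -> [] -> 0
  [19, -46, -28, 41, 15, -35] -> [-35, 15, 41, -28, -46, 19] -> [-28, -46, 19] -> [-28, -46, 19] -> [] -> [] -> 0
  [-29, 49, -10, -23, -46, 16, -7, 6, 17, 36] -> [36, 17, 6, -7, 16, -46, -23, -10, 49, -29] -> [-7, 16, -46, -23, -10, 49, -29] -> [-7, 16, -46, -23, -10, 49, -29] -> [-10, 49, -29] -> [-29, 49, -10] -> 10
  [-26, -40, -33, 22, -36, -33, 22, 16, -12, 48] -> [48, -12, 16, 22, -33, -36, 22, -33, -40, -26] -> [22, -33, -36, 22, -33, -40, -26] -> [22, -33, -36, -40, -26] -> [-26] -> [-26] -> -26
  [-24, 15, 46, -6, -5, -44, 44] -> [44, -44, -5, -6, 46, 15, -24] -> [-6, 46, 15, -24] -> [-6, 46, 15, -24] -> [] -> [] -> 0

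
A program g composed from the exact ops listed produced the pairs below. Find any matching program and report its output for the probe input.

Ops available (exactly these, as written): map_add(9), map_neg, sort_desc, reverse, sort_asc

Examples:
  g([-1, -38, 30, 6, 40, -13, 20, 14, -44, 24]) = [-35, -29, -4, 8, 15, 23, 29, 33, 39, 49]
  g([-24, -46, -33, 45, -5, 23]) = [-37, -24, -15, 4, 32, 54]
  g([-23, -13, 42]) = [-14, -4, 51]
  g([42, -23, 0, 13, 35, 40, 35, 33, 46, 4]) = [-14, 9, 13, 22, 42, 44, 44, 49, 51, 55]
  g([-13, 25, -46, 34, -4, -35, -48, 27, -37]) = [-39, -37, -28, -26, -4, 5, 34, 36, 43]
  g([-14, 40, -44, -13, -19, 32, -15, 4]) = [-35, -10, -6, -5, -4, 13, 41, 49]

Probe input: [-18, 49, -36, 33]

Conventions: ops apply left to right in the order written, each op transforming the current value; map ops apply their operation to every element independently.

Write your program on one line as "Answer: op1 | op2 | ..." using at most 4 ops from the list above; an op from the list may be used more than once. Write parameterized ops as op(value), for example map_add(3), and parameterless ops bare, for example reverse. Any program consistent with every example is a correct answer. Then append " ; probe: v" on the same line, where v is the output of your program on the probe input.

map_add(9) | sort_desc | sort_asc ; probe: [-27, -9, 42, 58]

Check, running the answer program on each example:
  [-1, -38, 30, 6, 40, -13, 20, 14, -44, 24] -> [8, -29, 39, 15, 49, -4, 29, 23, -35, 33] -> [49, 39, 33, 29, 23, 15, 8, -4, -29, -35] -> [-35, -29, -4, 8, 15, 23, 29, 33, 39, 49]
  [-24, -46, -33, 45, -5, 23] -> [-15, -37, -24, 54, 4, 32] -> [54, 32, 4, -15, -24, -37] -> [-37, -24, -15, 4, 32, 54]
  [-23, -13, 42] -> [-14, -4, 51] -> [51, -4, -14] -> [-14, -4, 51]
  [42, -23, 0, 13, 35, 40, 35, 33, 46, 4] -> [51, -14, 9, 22, 44, 49, 44, 42, 55, 13] -> [55, 51, 49, 44, 44, 42, 22, 13, 9, -14] -> [-14, 9, 13, 22, 42, 44, 44, 49, 51, 55]
  [-13, 25, -46, 34, -4, -35, -48, 27, -37] -> [-4, 34, -37, 43, 5, -26, -39, 36, -28] -> [43, 36, 34, 5, -4, -26, -28, -37, -39] -> [-39, -37, -28, -26, -4, 5, 34, 36, 43]
  [-14, 40, -44, -13, -19, 32, -15, 4] -> [-5, 49, -35, -4, -10, 41, -6, 13] -> [49, 41, 13, -4, -5, -6, -10, -35] -> [-35, -10, -6, -5, -4, 13, 41, 49]
  probe: [-18, 49, -36, 33] -> [-9, 58, -27, 42] -> [58, 42, -9, -27] -> [-27, -9, 42, 58]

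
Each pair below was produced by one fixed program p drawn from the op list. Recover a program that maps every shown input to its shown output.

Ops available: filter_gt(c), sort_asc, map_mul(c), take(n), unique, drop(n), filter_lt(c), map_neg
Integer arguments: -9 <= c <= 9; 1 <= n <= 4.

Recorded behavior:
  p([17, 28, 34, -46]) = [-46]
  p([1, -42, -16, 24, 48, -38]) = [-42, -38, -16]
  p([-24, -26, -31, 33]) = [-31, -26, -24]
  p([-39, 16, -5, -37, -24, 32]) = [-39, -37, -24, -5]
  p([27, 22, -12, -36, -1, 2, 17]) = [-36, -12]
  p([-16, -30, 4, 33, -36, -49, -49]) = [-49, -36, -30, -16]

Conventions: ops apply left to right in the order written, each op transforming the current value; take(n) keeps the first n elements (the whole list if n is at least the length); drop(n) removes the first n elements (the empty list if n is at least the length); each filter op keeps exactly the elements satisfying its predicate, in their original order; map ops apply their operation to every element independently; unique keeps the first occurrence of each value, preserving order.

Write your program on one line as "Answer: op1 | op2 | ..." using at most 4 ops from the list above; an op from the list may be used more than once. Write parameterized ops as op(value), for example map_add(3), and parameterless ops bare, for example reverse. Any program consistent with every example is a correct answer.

sort_asc | filter_lt(-2) | unique

Check, running the answer program on each example:
  [17, 28, 34, -46] -> [-46, 17, 28, 34] -> [-46] -> [-46]
  [1, -42, -16, 24, 48, -38] -> [-42, -38, -16, 1, 24, 48] -> [-42, -38, -16] -> [-42, -38, -16]
  [-24, -26, -31, 33] -> [-31, -26, -24, 33] -> [-31, -26, -24] -> [-31, -26, -24]
  [-39, 16, -5, -37, -24, 32] -> [-39, -37, -24, -5, 16, 32] -> [-39, -37, -24, -5] -> [-39, -37, -24, -5]
  [27, 22, -12, -36, -1, 2, 17] -> [-36, -12, -1, 2, 17, 22, 27] -> [-36, -12] -> [-36, -12]
  [-16, -30, 4, 33, -36, -49, -49] -> [-49, -49, -36, -30, -16, 4, 33] -> [-49, -49, -36, -30, -16] -> [-49, -36, -30, -16]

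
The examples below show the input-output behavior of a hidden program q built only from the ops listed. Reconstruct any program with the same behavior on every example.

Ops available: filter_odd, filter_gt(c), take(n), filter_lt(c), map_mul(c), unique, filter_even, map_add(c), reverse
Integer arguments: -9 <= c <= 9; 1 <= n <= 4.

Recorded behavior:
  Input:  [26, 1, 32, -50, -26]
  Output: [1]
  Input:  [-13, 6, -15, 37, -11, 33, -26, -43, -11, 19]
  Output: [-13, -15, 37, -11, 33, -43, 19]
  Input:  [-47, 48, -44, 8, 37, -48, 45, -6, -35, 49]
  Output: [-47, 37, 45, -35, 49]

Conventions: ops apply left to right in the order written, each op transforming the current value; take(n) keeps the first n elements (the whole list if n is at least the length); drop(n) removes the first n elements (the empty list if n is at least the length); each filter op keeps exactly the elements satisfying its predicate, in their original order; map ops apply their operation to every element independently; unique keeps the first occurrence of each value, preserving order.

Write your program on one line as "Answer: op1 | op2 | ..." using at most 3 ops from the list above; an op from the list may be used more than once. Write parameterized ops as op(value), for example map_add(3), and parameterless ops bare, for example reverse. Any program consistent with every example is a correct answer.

filter_odd | unique

Check, running the answer program on each example:
  [26, 1, 32, -50, -26] -> [1] -> [1]
  [-13, 6, -15, 37, -11, 33, -26, -43, -11, 19] -> [-13, -15, 37, -11, 33, -43, -11, 19] -> [-13, -15, 37, -11, 33, -43, 19]
  [-47, 48, -44, 8, 37, -48, 45, -6, -35, 49] -> [-47, 37, 45, -35, 49] -> [-47, 37, 45, -35, 49]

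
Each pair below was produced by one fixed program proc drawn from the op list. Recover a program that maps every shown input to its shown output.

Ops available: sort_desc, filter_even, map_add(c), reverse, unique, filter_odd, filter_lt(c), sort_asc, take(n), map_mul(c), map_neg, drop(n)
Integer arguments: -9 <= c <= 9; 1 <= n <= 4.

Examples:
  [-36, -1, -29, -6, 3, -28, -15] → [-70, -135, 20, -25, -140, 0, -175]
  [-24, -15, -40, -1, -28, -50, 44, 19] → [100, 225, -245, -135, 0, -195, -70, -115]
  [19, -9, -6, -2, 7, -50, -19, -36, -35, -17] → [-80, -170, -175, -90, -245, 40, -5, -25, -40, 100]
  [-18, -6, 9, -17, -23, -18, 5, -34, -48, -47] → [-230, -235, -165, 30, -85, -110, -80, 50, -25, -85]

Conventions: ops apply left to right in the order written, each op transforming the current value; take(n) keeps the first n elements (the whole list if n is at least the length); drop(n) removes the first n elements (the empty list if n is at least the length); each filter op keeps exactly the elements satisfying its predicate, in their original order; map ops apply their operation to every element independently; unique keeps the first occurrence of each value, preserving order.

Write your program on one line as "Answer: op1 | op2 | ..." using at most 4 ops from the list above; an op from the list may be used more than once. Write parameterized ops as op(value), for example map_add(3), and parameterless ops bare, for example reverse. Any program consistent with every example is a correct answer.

reverse | map_add(1) | map_mul(5)

Check, running the answer program on each example:
  [-36, -1, -29, -6, 3, -28, -15] -> [-15, -28, 3, -6, -29, -1, -36] -> [-14, -27, 4, -5, -28, 0, -35] -> [-70, -135, 20, -25, -140, 0, -175]
  [-24, -15, -40, -1, -28, -50, 44, 19] -> [19, 44, -50, -28, -1, -40, -15, -24] -> [20, 45, -49, -27, 0, -39, -14, -23] -> [100, 225, -245, -135, 0, -195, -70, -115]
  [19, -9, -6, -2, 7, -50, -19, -36, -35, -17] -> [-17, -35, -36, -19, -50, 7, -2, -6, -9, 19] -> [-16, -34, -35, -18, -49, 8, -1, -5, -8, 20] -> [-80, -170, -175, -90, -245, 40, -5, -25, -40, 100]
  [-18, -6, 9, -17, -23, -18, 5, -34, -48, -47] -> [-47, -48, -34, 5, -18, -23, -17, 9, -6, -18] -> [-46, -47, -33, 6, -17, -22, -16, 10, -5, -17] -> [-230, -235, -165, 30, -85, -110, -80, 50, -25, -85]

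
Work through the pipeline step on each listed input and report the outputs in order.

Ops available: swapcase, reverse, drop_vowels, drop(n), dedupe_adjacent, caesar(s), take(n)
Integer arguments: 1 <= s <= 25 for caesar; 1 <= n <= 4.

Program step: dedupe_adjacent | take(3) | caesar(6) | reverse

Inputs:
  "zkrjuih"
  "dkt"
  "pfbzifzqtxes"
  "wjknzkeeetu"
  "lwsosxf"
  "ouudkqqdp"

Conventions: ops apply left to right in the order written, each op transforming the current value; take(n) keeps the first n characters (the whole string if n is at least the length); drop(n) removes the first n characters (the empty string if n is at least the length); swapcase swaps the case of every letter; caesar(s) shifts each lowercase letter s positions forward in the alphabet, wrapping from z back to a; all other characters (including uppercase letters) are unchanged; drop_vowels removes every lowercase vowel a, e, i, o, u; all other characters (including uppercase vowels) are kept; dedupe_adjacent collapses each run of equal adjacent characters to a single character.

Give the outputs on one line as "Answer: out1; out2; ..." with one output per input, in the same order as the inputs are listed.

"xqf"; "zqj"; "hlv"; "qpc"; "ycr"; "jau"

Execution, op by op:
  "zkrjuih" -> "zkrjuih" -> "zkr" -> "fqx" -> "xqf"
  "dkt" -> "dkt" -> "dkt" -> "jqz" -> "zqj"
  "pfbzifzqtxes" -> "pfbzifzqtxes" -> "pfb" -> "vlh" -> "hlv"
  "wjknzkeeetu" -> "wjknzketu" -> "wjk" -> "cpq" -> "qpc"
  "lwsosxf" -> "lwsosxf" -> "lws" -> "rcy" -> "ycr"
  "ouudkqqdp" -> "oudkqdp" -> "oud" -> "uaj" -> "jau"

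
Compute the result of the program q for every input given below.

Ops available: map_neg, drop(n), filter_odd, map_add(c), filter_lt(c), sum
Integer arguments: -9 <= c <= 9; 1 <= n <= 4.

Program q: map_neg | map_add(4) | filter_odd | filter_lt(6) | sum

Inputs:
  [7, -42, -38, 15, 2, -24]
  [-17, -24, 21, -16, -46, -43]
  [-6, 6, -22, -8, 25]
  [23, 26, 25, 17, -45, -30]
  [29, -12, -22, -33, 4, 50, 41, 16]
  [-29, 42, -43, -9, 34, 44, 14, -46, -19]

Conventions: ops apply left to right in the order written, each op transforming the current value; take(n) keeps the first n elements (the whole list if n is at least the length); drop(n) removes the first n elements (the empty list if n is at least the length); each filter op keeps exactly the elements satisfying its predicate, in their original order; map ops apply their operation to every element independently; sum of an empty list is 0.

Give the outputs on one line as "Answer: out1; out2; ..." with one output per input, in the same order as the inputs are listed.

Execution, op by op:
  [7, -42, -38, 15, 2, -24] -> [-7, 42, 38, -15, -2, 24] -> [-3, 46, 42, -11, 2, 28] -> [-3, -11] -> [-3, -11] -> -14
  [-17, -24, 21, -16, -46, -43] -> [17, 24, -21, 16, 46, 43] -> [21, 28, -17, 20, 50, 47] -> [21, -17, 47] -> [-17] -> -17
  [-6, 6, -22, -8, 25] -> [6, -6, 22, 8, -25] -> [10, -2, 26, 12, -21] -> [-21] -> [-21] -> -21
  [23, 26, 25, 17, -45, -30] -> [-23, -26, -25, -17, 45, 30] -> [-19, -22, -21, -13, 49, 34] -> [-19, -21, -13, 49] -> [-19, -21, -13] -> -53
  [29, -12, -22, -33, 4, 50, 41, 16] -> [-29, 12, 22, 33, -4, -50, -41, -16] -> [-25, 16, 26, 37, 0, -46, -37, -12] -> [-25, 37, -37] -> [-25, -37] -> -62
  [-29, 42, -43, -9, 34, 44, 14, -46, -19] -> [29, -42, 43, 9, -34, -44, -14, 46, 19] -> [33, -38, 47, 13, -30, -40, -10, 50, 23] -> [33, 47, 13, 23] -> [] -> 0

-14; -17; -21; -53; -62; 0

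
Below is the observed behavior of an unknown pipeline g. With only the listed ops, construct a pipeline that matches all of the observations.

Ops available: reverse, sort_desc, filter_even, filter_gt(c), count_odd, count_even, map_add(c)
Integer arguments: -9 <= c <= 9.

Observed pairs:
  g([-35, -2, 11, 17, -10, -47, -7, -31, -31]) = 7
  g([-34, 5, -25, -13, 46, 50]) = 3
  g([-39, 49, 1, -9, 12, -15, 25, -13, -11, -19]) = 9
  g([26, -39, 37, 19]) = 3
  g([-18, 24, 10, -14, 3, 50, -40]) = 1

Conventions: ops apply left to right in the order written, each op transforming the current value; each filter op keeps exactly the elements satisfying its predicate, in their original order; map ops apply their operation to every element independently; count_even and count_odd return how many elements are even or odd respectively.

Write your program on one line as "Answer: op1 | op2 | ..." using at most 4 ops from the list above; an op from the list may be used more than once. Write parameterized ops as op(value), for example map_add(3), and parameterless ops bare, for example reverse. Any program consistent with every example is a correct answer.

reverse | map_add(3) | sort_desc | count_even

Check, running the answer program on each example:
  [-35, -2, 11, 17, -10, -47, -7, -31, -31] -> [-31, -31, -7, -47, -10, 17, 11, -2, -35] -> [-28, -28, -4, -44, -7, 20, 14, 1, -32] -> [20, 14, 1, -4, -7, -28, -28, -32, -44] -> 7
  [-34, 5, -25, -13, 46, 50] -> [50, 46, -13, -25, 5, -34] -> [53, 49, -10, -22, 8, -31] -> [53, 49, 8, -10, -22, -31] -> 3
  [-39, 49, 1, -9, 12, -15, 25, -13, -11, -19] -> [-19, -11, -13, 25, -15, 12, -9, 1, 49, -39] -> [-16, -8, -10, 28, -12, 15, -6, 4, 52, -36] -> [52, 28, 15, 4, -6, -8, -10, -12, -16, -36] -> 9
  [26, -39, 37, 19] -> [19, 37, -39, 26] -> [22, 40, -36, 29] -> [40, 29, 22, -36] -> 3
  [-18, 24, 10, -14, 3, 50, -40] -> [-40, 50, 3, -14, 10, 24, -18] -> [-37, 53, 6, -11, 13, 27, -15] -> [53, 27, 13, 6, -11, -15, -37] -> 1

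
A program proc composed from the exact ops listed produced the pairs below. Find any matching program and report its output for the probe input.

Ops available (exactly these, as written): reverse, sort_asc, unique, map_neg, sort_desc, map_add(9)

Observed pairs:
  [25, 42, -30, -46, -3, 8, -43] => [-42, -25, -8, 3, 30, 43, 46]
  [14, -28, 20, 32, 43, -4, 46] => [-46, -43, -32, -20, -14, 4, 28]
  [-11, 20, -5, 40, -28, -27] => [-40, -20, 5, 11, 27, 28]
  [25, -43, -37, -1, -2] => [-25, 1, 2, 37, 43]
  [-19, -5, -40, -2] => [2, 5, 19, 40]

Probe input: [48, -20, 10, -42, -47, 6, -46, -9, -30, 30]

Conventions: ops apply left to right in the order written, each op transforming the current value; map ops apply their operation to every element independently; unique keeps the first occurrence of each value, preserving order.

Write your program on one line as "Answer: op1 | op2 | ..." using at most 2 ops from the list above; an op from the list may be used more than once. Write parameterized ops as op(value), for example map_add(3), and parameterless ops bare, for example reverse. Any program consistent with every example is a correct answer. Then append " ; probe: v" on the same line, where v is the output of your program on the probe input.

map_neg | sort_asc ; probe: [-48, -30, -10, -6, 9, 20, 30, 42, 46, 47]

Check, running the answer program on each example:
  [25, 42, -30, -46, -3, 8, -43] -> [-25, -42, 30, 46, 3, -8, 43] -> [-42, -25, -8, 3, 30, 43, 46]
  [14, -28, 20, 32, 43, -4, 46] -> [-14, 28, -20, -32, -43, 4, -46] -> [-46, -43, -32, -20, -14, 4, 28]
  [-11, 20, -5, 40, -28, -27] -> [11, -20, 5, -40, 28, 27] -> [-40, -20, 5, 11, 27, 28]
  [25, -43, -37, -1, -2] -> [-25, 43, 37, 1, 2] -> [-25, 1, 2, 37, 43]
  [-19, -5, -40, -2] -> [19, 5, 40, 2] -> [2, 5, 19, 40]
  probe: [48, -20, 10, -42, -47, 6, -46, -9, -30, 30] -> [-48, 20, -10, 42, 47, -6, 46, 9, 30, -30] -> [-48, -30, -10, -6, 9, 20, 30, 42, 46, 47]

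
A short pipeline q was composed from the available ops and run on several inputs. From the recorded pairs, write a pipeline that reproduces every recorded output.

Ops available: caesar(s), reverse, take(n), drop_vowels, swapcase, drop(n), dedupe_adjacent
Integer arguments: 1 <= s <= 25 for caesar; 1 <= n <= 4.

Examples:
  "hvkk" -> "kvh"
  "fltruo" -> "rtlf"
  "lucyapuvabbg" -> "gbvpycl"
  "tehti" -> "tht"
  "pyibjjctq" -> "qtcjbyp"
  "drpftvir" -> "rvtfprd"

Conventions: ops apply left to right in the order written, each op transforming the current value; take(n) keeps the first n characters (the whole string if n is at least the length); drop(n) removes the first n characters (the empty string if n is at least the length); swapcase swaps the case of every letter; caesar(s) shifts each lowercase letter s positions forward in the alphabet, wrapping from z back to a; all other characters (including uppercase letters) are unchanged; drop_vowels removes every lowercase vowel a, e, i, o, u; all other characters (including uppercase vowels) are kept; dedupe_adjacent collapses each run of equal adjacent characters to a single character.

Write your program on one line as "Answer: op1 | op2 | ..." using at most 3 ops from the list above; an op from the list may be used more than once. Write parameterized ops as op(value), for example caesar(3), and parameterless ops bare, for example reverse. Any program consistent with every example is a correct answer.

reverse | dedupe_adjacent | drop_vowels

Check, running the answer program on each example:
  "hvkk" -> "kkvh" -> "kvh" -> "kvh"
  "fltruo" -> "ourtlf" -> "ourtlf" -> "rtlf"
  "lucyapuvabbg" -> "gbbavupaycul" -> "gbavupaycul" -> "gbvpycl"
  "tehti" -> "ithet" -> "ithet" -> "tht"
  "pyibjjctq" -> "qtcjjbiyp" -> "qtcjbiyp" -> "qtcjbyp"
  "drpftvir" -> "rivtfprd" -> "rivtfprd" -> "rvtfprd"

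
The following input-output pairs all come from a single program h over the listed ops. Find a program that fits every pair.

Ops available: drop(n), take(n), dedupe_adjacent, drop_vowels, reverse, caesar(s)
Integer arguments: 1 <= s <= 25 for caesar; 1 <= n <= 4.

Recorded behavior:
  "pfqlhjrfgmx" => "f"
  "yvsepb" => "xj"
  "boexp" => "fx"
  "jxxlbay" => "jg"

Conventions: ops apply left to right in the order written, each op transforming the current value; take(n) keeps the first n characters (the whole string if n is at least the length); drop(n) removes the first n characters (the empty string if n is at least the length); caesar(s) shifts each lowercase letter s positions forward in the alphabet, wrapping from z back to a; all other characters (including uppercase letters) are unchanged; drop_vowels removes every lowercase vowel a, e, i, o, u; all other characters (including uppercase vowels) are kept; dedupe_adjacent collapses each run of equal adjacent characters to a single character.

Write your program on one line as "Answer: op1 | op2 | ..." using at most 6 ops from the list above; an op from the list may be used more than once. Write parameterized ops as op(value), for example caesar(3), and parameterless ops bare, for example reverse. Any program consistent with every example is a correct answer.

reverse | take(3) | drop_vowels | caesar(8) | reverse | drop_vowels

Check, running the answer program on each example:
  "pfqlhjrfgmx" -> "xmgfrjhlqfp" -> "xmg" -> "xmg" -> "fuo" -> "ouf" -> "f"
  "yvsepb" -> "bpesvy" -> "bpe" -> "bp" -> "jx" -> "xj" -> "xj"
  "boexp" -> "pxeob" -> "pxe" -> "px" -> "xf" -> "fx" -> "fx"
  "jxxlbay" -> "yablxxj" -> "yab" -> "yb" -> "gj" -> "jg" -> "jg"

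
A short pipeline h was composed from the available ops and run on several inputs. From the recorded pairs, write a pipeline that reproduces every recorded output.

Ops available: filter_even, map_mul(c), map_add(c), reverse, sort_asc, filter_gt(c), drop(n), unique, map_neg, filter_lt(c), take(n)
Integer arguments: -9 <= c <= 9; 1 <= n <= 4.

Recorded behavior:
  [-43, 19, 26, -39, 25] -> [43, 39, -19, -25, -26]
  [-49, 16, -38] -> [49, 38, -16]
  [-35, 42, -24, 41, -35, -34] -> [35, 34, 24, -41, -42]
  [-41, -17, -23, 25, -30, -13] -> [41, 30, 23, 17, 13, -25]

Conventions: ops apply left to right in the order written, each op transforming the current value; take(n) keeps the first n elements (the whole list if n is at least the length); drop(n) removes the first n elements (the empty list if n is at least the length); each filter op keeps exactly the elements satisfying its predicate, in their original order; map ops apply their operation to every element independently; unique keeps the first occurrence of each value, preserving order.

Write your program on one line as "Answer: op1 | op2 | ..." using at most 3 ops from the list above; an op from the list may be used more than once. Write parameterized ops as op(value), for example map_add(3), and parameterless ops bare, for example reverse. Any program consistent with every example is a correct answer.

unique | sort_asc | map_neg

Check, running the answer program on each example:
  [-43, 19, 26, -39, 25] -> [-43, 19, 26, -39, 25] -> [-43, -39, 19, 25, 26] -> [43, 39, -19, -25, -26]
  [-49, 16, -38] -> [-49, 16, -38] -> [-49, -38, 16] -> [49, 38, -16]
  [-35, 42, -24, 41, -35, -34] -> [-35, 42, -24, 41, -34] -> [-35, -34, -24, 41, 42] -> [35, 34, 24, -41, -42]
  [-41, -17, -23, 25, -30, -13] -> [-41, -17, -23, 25, -30, -13] -> [-41, -30, -23, -17, -13, 25] -> [41, 30, 23, 17, 13, -25]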